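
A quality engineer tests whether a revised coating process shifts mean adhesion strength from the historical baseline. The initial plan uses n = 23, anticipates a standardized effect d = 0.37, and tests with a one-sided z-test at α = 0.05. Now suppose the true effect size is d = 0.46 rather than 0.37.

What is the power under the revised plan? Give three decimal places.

With d = 0.46: δ = d·√n = 0.46 × √23 = 2.2061. Critical value z_{0.05} = 1.645.
Revised power = Φ(δ − 1.645) = Φ(0.561) = 0.7127.

Power ≈ 0.713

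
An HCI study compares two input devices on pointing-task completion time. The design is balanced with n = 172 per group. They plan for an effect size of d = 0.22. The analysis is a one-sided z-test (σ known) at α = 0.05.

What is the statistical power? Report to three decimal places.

Noncentrality parameter: δ = d·√(n/2) = 0.22 × √(172/2) = 2.0402
One-sided α = 0.05 → critical value z_{0.05} = 1.645.
Power = Φ(δ − 1.645) = Φ(0.395) = 0.6537.

Power ≈ 0.654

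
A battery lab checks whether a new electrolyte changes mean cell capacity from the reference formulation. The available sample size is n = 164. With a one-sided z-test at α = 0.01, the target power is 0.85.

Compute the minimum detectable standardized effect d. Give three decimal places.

Required noncentrality: δ = z_{0.01} + z_{0.15} = 2.326 + 1.036 = 3.363.
δ = d·√n ⇒ d = δ/√n = 3.363/√164 = 0.2626.

d ≈ 0.263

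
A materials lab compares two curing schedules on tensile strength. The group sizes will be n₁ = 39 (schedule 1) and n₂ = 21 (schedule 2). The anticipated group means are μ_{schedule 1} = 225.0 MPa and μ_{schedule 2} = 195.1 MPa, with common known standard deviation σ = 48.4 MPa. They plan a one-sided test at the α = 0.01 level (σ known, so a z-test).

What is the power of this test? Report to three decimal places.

Power ≈ 0.482

Standardized effect: d = |μ_{schedule 1} − μ_{schedule 2}| / σ = |225.0 − 195.1| / 48.4 = 0.6178
Noncentrality parameter: δ = d / √(1/n₁ + 1/n₂) = 0.6178 / √(1/39 + 1/21) = 2.2824
Critical value for a one-sided test at α = 0.01: z_α = 2.326.
Power = Φ(δ − 2.326) = Φ(-0.044) = 0.4825.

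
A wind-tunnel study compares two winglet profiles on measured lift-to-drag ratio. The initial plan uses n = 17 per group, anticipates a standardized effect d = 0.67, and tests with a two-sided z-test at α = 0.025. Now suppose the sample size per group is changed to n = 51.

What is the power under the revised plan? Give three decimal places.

With n = 51 per group: δ = d·√(n/2) = 0.67 × √(51/2) = 3.3833. Critical value z_{0.0125} = 2.241.
Revised power = Φ(δ − 2.241) + Φ(−δ − 2.241) = Φ(1.142) + Φ(-5.625) = 0.8733 + 0.0000 = 0.8733.

Power ≈ 0.873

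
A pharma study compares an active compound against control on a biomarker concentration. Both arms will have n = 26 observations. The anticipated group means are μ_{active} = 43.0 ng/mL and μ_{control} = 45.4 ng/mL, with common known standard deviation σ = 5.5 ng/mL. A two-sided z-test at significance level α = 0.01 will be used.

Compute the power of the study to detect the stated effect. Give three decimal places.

Power ≈ 0.158

Standardized effect: d = |μ_{active} − μ_{control}| / σ = |43.0 − 45.4| / 5.5 = 0.4364
Noncentrality parameter: δ = d·√(n/2) = 0.4364 × √(26/2) = 1.5733
Critical value for a two-sided test at α = 0.01: z_{α/2} = 2.576.
Power = Φ(δ − 2.576) + Φ(−δ − 2.576) = Φ(-1.002) + Φ(-4.149) = 0.1581 + 0.0000 = 0.1581.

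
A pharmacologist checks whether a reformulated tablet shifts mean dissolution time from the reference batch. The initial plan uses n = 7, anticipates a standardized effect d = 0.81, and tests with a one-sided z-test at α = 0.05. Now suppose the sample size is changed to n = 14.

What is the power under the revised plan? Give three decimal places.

With n = 14: δ = d·√n = 0.81 × √14 = 3.0307. Critical value z_{0.05} = 1.645.
Revised power = P(Z > 1.645 − δ) = Φ(1.386) = 0.9171.

Power ≈ 0.917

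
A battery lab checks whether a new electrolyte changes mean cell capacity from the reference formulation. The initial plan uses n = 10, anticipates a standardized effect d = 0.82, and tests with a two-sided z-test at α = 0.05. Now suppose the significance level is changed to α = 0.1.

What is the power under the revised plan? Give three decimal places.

Power ≈ 0.829

δ = d·√n = 0.82 × √10 = 2.5931 (unchanged). New critical value: z_{0.05} = 1.645.
Revised power = Φ(δ − 1.645) + Φ(−δ − 1.645) = Φ(0.948) + Φ(-4.238) = 0.8285 + 0.0000 = 0.8285.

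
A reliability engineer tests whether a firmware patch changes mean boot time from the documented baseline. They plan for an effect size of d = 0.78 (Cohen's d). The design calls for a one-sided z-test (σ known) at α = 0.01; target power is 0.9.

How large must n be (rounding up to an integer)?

For power 0.9 need Φ(δ − z_{0.01}) = 0.9, so δ = z_{0.01} + z_{0.10} = 2.326 + 1.282 = 3.608.
δ = d·√n ⇒ n = (δ/d)² = (3.608 / 0.78)² = 21.40.
Round up to the next whole unit.

n = 22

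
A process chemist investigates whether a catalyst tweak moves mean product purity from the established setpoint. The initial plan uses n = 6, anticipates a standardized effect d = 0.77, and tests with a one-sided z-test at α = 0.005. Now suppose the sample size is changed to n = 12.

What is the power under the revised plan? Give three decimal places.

With n = 12: δ = d·√n = 0.77 × √12 = 2.6674. Critical value z_{0.005} = 2.576.
Revised power = P(Z > 2.576 − δ) = Φ(0.092) = 0.5365.

Power ≈ 0.536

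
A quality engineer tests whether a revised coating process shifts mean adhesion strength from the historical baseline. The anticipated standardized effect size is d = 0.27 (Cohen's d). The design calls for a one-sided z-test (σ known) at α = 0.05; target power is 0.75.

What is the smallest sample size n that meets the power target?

For power 0.75 need Φ(δ − z_{0.05}) = 0.75, so δ = z_{0.05} + z_{0.25} = 1.645 + 0.674 = 2.319.
δ = d·√n ⇒ n = (δ/d)² = (2.319 / 0.27)² = 73.79.
Rounding up, n = 74.

n = 74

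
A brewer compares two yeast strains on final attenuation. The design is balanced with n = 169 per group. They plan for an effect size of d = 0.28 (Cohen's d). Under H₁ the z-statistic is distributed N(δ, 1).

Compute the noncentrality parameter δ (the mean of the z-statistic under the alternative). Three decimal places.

δ ≈ 2.574

The noncentrality parameter scales effect size by the design's sample-size factor: δ = d·√(n/2) = 0.28 × √(169/2) = 2.5739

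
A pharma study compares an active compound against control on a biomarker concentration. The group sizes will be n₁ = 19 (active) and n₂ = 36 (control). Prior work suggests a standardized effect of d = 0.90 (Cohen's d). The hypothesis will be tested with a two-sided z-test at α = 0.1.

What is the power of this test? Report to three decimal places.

Noncentrality parameter: δ = d / √(1/n₁ + 1/n₂) = 0.90 / √(1/19 + 1/36) = 3.1739
Two-sided α = 0.1 → critical value z_{0.05} = 1.645.
Power = Φ(δ − 1.645) + Φ(−δ − 1.645) = Φ(1.529) + Φ(-4.819) = 0.9369 + 0.0000 = 0.9369.

Power ≈ 0.937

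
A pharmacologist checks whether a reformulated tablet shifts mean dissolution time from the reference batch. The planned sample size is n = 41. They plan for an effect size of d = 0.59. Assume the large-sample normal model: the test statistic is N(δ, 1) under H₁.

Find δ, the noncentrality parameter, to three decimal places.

δ = d·√n = 0.59 × √41 = 3.7778

δ ≈ 3.778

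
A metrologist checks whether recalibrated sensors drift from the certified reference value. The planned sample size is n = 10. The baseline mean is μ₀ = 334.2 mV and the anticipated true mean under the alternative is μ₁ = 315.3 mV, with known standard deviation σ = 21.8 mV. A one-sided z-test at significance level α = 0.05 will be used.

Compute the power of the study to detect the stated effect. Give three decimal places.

Standardized effect: d = |μ₁ − μ₀| / σ = |315.3 − 334.2| / 21.8 = 0.8670
Noncentrality parameter: δ = d·√n = 0.8670 × √10 = 2.7416
Critical value for a one-sided test at α = 0.05: z_α = 1.645.
Power = Φ(δ − 1.645) = Φ(1.097) = 0.8636.

Power ≈ 0.864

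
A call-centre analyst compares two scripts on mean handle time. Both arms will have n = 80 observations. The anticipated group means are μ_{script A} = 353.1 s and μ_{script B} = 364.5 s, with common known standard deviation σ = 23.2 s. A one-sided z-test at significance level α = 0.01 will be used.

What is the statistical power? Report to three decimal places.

Standardized effect: d = |μ_{script A} − μ_{script B}| / σ = |353.1 − 364.5| / 23.2 = 0.4914
Noncentrality parameter: δ = d·√(n/2) = 0.4914 × √(80/2) = 3.1078
One-sided α = 0.01 → critical value z_{0.01} = 2.326.
Power = P(Z > 2.326 − δ) = Φ(0.781) = 0.7827.

Power ≈ 0.783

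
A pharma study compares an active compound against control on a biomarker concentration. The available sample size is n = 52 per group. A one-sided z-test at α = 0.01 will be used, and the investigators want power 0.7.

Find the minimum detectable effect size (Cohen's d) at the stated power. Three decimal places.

Required noncentrality: δ = z_{0.01} + z_{0.30} = 2.326 + 0.524 = 2.851.
δ = d·√(n/2) ⇒ d = δ/√(n/2) = 2.851/√(52/2) = 0.5591.

d ≈ 0.559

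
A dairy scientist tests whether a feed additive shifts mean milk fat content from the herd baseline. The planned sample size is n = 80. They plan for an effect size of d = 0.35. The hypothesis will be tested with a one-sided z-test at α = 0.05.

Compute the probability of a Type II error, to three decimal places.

Noncentrality parameter: δ = d·√n = 0.35 × √80 = 3.1305
Critical value for a one-sided test at α = 0.05: z_α = 1.645.
Power = P(Z > 1.645 − δ) = Φ(1.486) = 0.9313.
Type II error: β = 1 − power = 1 − 0.9313 = 0.0687.

β ≈ 0.069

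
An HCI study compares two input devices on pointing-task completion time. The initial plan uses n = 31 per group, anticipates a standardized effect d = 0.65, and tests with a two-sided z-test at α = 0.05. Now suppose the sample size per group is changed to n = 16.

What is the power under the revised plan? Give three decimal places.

With n = 16 per group: δ = d·√(n/2) = 0.65 × √(16/2) = 1.8385. Critical value z_{0.025} = 1.960.
Revised power = Φ(δ − 1.960) + Φ(−δ − 1.960) = Φ(-0.121) + Φ(-3.798) = 0.4517 + 0.0001 = 0.4517.

Power ≈ 0.452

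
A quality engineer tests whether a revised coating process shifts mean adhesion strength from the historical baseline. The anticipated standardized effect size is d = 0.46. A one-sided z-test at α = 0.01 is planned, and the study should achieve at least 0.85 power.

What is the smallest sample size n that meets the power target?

n = 54

For power 0.85 need Φ(δ − z_{0.01}) = 0.85, so δ = z_{0.01} + z_{0.15} = 2.326 + 1.036 = 3.363.
δ = d·√n ⇒ n = (δ/d)² = (3.363 / 0.46)² = 53.44.
Rounding up, n = 54.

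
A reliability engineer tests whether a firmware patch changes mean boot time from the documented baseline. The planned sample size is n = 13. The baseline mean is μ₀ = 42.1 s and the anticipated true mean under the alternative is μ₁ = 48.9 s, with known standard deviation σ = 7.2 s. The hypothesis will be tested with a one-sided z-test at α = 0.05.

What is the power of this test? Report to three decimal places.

Standardized effect: d = |μ₁ − μ₀| / σ = |48.9 − 42.1| / 7.2 = 0.9444
Noncentrality parameter: δ = d·√n = 0.9444 × √13 = 3.4052
One-sided α = 0.05 → critical value z_{0.05} = 1.645.
Power = P(Z > 1.645 − δ) = Φ(1.760) = 0.9608.

Power ≈ 0.961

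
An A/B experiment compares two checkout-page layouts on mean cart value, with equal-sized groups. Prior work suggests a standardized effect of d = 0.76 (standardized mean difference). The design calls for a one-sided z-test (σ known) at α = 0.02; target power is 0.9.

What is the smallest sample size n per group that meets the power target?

For power 0.9 need Φ(δ − z_{0.02}) = 0.9, so δ = z_{0.02} + z_{0.10} = 2.054 + 1.282 = 3.335.
δ = d·√(n/2) ⇒ n = 2(δ/d)² = 2 × (3.335 / 0.76)² = 38.52.
Rounding up, n = 39 per group.

n = 39 per group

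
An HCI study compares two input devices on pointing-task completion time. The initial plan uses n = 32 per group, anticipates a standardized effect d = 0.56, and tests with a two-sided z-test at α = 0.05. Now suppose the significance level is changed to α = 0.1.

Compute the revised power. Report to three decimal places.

δ = d·√(n/2) = 0.56 × √(32/2) = 2.2400 (unchanged). New critical value: z_{0.05} = 1.645.
Revised power = Φ(δ − 1.645) + Φ(−δ − 1.645) = Φ(0.595) + Φ(-3.885) = 0.7241 + 0.0001 = 0.7242.

Power ≈ 0.724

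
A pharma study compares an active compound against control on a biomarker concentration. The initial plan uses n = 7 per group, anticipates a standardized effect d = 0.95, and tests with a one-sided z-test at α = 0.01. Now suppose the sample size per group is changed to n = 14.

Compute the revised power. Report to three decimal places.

With n = 14 per group: δ = d·√(n/2) = 0.95 × √(14/2) = 2.5135. Critical value z_{0.01} = 2.326.
Revised power = P(Z > 2.326 − δ) = Φ(0.187) = 0.5742.

Power ≈ 0.574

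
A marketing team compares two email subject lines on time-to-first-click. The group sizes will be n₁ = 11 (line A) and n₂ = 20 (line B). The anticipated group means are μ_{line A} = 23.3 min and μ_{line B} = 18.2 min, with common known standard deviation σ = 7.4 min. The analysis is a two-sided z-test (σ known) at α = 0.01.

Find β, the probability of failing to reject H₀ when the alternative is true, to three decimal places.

Standardized effect: d = |μ_{line A} − μ_{line B}| / σ = |23.3 − 18.2| / 7.4 = 0.6892
Noncentrality parameter: δ = d / √(1/n₁ + 1/n₂) = 0.6892 / √(1/11 + 1/20) = 1.8360
Two-sided α = 0.01 → critical value z_{0.005} = 2.576.
Power = Φ(δ − 2.576) + Φ(−δ − 2.576) = Φ(-0.740) + Φ(-4.412) = 0.2297 + 0.0000 = 0.2297.
Type II error: β = 1 − power = 1 − 0.2297 = 0.7703.

β ≈ 0.770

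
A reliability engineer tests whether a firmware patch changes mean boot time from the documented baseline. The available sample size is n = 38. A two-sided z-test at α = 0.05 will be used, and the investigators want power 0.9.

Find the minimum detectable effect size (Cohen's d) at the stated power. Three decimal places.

Need Φ(δ − 1.960) = 0.9, so δ = 1.960 + 1.282 = 3.242.
(Lower-tail contribution to power is negligible for δ > 0.)
δ = d·√n ⇒ d = δ/√n = 3.242/√38 = 0.5258.

d ≈ 0.526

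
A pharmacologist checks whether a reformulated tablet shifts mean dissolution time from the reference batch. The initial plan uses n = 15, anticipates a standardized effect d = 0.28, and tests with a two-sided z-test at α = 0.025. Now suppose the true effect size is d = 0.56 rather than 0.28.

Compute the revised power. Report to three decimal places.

Power ≈ 0.471

With d = 0.56: δ = d·√n = 0.56 × √15 = 2.1689. Critical value z_{0.0125} = 2.241.
Revised power = Φ(δ − 2.241) + Φ(−δ − 2.241) = Φ(-0.073) + Φ(-4.410) = 0.4711 + 0.0000 = 0.4711.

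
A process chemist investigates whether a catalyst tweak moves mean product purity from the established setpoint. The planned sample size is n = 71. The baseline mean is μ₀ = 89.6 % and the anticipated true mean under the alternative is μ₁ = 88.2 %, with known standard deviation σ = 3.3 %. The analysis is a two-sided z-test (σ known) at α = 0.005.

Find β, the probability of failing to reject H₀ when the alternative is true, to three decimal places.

Standardized effect: d = |μ₁ − μ₀| / σ = |88.2 − 89.6| / 3.3 = 0.4242
Noncentrality parameter: δ = d·√n = 0.4242 × √71 = 3.5747
Critical value for a two-sided test at α = 0.005: z_{α/2} = 2.807.
Power = Φ(δ − 2.807) + Φ(−δ − 2.807) = Φ(0.768) + Φ(-6.382) = 0.7787 + 0.0000 = 0.7787.
Type II error: β = 1 − power = 1 − 0.7787 = 0.2213.

β ≈ 0.221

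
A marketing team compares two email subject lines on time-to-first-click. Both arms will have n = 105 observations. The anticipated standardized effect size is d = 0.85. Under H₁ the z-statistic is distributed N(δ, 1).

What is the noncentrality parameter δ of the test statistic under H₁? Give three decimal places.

δ = d·√(n/2) = 0.85 × √(105/2) = 6.1588

δ ≈ 6.159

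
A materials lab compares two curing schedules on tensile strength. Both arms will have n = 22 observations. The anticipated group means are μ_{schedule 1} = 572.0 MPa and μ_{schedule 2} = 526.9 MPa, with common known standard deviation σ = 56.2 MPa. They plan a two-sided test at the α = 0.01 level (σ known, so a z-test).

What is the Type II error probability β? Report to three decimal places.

Standardized effect: d = |μ_{schedule 1} − μ_{schedule 2}| / σ = |572.0 − 526.9| / 56.2 = 0.8025
Noncentrality parameter: δ = d·√(n/2) = 0.8025 × √(22/2) = 2.6616
Two-sided α = 0.01 → critical value z_{0.005} = 2.576.
Power = Φ(δ − 2.576) + Φ(−δ − 2.576) = Φ(0.086) + Φ(-5.237) = 0.5342 + 0.0000 = 0.5342.
Type II error: β = 1 − power = 1 − 0.5342 = 0.4658.

β ≈ 0.466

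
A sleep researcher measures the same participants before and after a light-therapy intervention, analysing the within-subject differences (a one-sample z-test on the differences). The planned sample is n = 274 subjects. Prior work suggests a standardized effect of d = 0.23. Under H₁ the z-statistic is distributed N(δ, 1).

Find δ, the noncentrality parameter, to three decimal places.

δ = d·√n = 0.23 × √274 = 3.8072

δ ≈ 3.807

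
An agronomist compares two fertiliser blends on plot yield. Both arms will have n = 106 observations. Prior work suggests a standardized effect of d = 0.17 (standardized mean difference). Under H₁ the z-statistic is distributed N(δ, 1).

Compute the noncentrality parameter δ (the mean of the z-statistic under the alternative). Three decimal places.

δ ≈ 1.238

δ = d·√(n/2) = 0.17 × √(106/2) = 1.2376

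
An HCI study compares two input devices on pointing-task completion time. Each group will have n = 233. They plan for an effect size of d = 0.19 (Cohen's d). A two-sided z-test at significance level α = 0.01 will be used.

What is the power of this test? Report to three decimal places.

Noncentrality parameter: δ = d·√(n/2) = 0.19 × √(233/2) = 2.0508
Critical value for a two-sided test at α = 0.01: z_{α/2} = 2.576.
Power = Φ(δ − 2.576) + Φ(−δ − 2.576) = Φ(-0.525) + Φ(-4.627) = 0.2998 + 0.0000 = 0.2998.

Power ≈ 0.300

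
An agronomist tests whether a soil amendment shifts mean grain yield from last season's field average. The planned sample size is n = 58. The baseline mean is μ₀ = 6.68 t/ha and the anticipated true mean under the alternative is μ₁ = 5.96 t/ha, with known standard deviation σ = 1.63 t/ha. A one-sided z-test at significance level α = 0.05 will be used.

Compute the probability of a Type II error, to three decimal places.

β ≈ 0.043

Standardized effect: d = |μ₁ − μ₀| / σ = |5.96 − 6.68| / 1.63 = 0.4417
Noncentrality parameter: δ = d·√n = 0.4417 × √58 = 3.3640
One-sided α = 0.05 → critical value z_{0.05} = 1.645.
Power = P(Z > 1.645 − δ) = Φ(1.719) = 0.9572.
Type II error: β = 1 − power = 1 − 0.9572 = 0.0428.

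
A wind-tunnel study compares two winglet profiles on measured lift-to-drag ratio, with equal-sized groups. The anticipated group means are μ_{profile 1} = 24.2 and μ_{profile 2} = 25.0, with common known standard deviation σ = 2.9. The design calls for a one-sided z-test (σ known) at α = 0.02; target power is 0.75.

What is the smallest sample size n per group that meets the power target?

Standardized effect: d = |μ_{profile 1} − μ_{profile 2}| / σ = |24.2 − 25.0| / 2.9 = 0.2759
Set Φ(δ − 2.054) = 0.75; then δ − 2.054 = Φ⁻¹(0.75) = 0.674, giving δ = 2.728.
δ = d·√(n/2) ⇒ n = 2(δ/d)² = 2 × (2.728 / 0.2759)² = 195.62.
Rounding up, n = 196 per group.

n = 196 per group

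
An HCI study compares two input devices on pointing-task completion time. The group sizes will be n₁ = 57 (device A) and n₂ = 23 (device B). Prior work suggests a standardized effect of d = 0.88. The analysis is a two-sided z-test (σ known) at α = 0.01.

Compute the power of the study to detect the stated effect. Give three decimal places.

Noncentrality parameter: δ = d / √(1/n₁ + 1/n₂) = 0.88 / √(1/57 + 1/23) = 3.5624
Critical value for a two-sided test at α = 0.01: z_{α/2} = 2.576.
Power = Φ(δ − 2.576) + Φ(−δ − 2.576) = Φ(0.987) + Φ(-6.138) = 0.8381 + 0.0000 = 0.8381.

Power ≈ 0.838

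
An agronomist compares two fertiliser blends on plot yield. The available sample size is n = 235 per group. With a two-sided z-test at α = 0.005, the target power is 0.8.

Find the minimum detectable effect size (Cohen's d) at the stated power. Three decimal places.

Need Φ(δ − 2.807) = 0.8, so δ = 2.807 + 0.842 = 3.649.
(Lower-tail contribution to power is negligible for δ > 0.)
δ = d·√(n/2) ⇒ d = δ/√(n/2) = 3.649/√(235/2) = 0.3366.

d ≈ 0.337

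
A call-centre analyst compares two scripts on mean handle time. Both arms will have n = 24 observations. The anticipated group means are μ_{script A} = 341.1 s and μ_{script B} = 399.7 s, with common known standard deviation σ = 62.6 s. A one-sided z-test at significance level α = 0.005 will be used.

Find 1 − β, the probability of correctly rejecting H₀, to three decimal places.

Power ≈ 0.748

Standardized effect: d = |μ_{script A} − μ_{script B}| / σ = |341.1 − 399.7| / 62.6 = 0.9361
Noncentrality parameter: δ = d·√(n/2) = 0.9361 × √(24/2) = 3.2428
One-sided α = 0.005 → critical value z_{0.005} = 2.576.
Power = Φ(δ − 2.576) = Φ(0.667) = 0.7476.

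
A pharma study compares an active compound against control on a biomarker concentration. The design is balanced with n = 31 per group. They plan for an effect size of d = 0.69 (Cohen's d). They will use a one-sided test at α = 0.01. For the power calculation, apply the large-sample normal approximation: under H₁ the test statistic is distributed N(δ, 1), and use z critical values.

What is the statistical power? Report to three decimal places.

Noncentrality parameter: δ = d·√(n/2) = 0.69 × √(31/2) = 2.7165
One-sided α = 0.01 → critical value z_{0.01} = 2.326.
Power = P(Z > 2.326 − δ) = Φ(0.390) = 0.6518.

Power ≈ 0.652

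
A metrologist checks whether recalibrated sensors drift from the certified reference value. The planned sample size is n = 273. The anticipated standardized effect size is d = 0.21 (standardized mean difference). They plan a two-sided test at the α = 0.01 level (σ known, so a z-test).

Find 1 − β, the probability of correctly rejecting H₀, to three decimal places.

Power ≈ 0.814

Noncentrality parameter: δ = d·√n = 0.21 × √273 = 3.4698
Critical value for a two-sided test at α = 0.01: z_{α/2} = 2.576.
Power = Φ(δ − 2.576) + Φ(−δ − 2.576) = Φ(0.894) + Φ(-6.046) = 0.8143 + 0.0000 = 0.8143.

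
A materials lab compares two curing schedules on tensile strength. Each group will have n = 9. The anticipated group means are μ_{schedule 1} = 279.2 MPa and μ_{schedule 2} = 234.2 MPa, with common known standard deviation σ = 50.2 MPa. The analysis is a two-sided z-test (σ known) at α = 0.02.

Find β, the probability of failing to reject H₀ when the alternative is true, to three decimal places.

β ≈ 0.664

Standardized effect: d = |μ_{schedule 1} − μ_{schedule 2}| / σ = |279.2 − 234.2| / 50.2 = 0.8964
Noncentrality parameter: δ = d·√(n/2) = 0.8964 × √(9/2) = 1.9016
Two-sided α = 0.02 → critical value z_{0.01} = 2.326.
Power = Φ(δ − 2.326) + Φ(−δ − 2.326) = Φ(-0.425) + Φ(-4.228) = 0.3355 + 0.0000 = 0.3355.
Type II error: β = 1 − power = 1 − 0.3355 = 0.6645.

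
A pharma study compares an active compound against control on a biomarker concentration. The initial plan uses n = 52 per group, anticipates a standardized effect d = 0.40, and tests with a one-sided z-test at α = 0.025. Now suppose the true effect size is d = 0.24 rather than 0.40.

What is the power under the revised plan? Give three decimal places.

Power ≈ 0.231

With d = 0.24: δ = d·√(n/2) = 0.24 × √(52/2) = 1.2238. Critical value z_{0.025} = 1.960.
Revised power = P(Z > 1.960 − δ) = Φ(-0.736) = 0.2308.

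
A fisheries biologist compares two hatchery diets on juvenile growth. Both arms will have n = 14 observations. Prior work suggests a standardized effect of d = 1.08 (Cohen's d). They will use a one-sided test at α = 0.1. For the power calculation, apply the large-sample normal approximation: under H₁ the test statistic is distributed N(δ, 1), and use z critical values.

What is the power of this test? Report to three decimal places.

Noncentrality parameter: δ = d·√(n/2) = 1.08 × √(14/2) = 2.8574
One-sided α = 0.1 → critical value z_{0.1} = 1.282.
Power = P(Z > 1.282 − δ) = Φ(1.576) = 0.9425.

Power ≈ 0.942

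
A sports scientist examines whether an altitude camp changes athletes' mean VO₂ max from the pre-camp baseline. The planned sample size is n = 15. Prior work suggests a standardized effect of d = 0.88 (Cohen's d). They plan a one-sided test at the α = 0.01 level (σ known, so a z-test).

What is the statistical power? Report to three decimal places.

Noncentrality parameter: δ = d·√n = 0.88 × √15 = 3.4082
Critical value for a one-sided test at α = 0.01: z_α = 2.326.
Power = P(Z > 2.326 − δ) = Φ(1.082) = 0.8603.

Power ≈ 0.860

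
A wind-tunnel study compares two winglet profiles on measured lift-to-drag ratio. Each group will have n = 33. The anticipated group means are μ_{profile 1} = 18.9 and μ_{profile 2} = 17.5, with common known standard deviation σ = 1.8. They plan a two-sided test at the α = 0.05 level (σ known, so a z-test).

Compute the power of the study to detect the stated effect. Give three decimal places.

Standardized effect: d = |μ_{profile 1} − μ_{profile 2}| / σ = |18.9 − 17.5| / 1.8 = 0.7778
Noncentrality parameter: δ = d·√(n/2) = 0.7778 × √(33/2) = 3.1593
Critical value for a two-sided test at α = 0.05: z_{α/2} = 1.960.
Power = Φ(δ − 1.960) + Φ(−δ − 1.960) = Φ(1.199) + Φ(-5.119) = 0.8848 + 0.0000 = 0.8848.

Power ≈ 0.885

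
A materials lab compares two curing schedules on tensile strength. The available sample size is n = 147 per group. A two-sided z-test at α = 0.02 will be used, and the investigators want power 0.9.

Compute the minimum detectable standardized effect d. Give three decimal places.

d ≈ 0.421

Required noncentrality: δ = z_{0.01} + z_{0.10} = 2.326 + 1.282 = 3.608.
(The second rejection-region term Φ(−δ − z_{α/2}) is negligible and dropped.)
δ = d·√(n/2) ⇒ d = δ/√(n/2) = 3.608/√(147/2) = 0.4208.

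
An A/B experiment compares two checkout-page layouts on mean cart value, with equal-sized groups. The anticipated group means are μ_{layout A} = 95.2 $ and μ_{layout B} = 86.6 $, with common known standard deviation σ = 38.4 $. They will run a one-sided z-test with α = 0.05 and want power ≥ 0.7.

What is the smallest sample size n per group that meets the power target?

n = 188 per group

Standardized effect: d = |μ_{layout A} − μ_{layout B}| / σ = |95.2 − 86.6| / 38.4 = 0.2240
For power 0.7 need Φ(δ − z_{0.05}) = 0.7, so δ = z_{0.05} + z_{0.30} = 1.645 + 0.524 = 2.169.
δ = d·√(n/2) ⇒ n = 2(δ/d)² = 2 × (2.169 / 0.2240)² = 187.64.
Rounding up, n = 188 per group.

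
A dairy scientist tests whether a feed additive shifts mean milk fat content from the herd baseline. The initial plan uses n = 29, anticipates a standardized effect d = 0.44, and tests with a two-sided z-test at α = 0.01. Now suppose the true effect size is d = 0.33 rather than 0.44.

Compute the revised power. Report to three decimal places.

With d = 0.33: δ = d·√n = 0.33 × √29 = 1.7771. Critical value z_{0.005} = 2.576.
Revised power = Φ(δ − 2.576) + Φ(−δ − 2.576) = Φ(-0.799) + Φ(-4.353) = 0.2122 + 0.0000 = 0.2122.

Power ≈ 0.212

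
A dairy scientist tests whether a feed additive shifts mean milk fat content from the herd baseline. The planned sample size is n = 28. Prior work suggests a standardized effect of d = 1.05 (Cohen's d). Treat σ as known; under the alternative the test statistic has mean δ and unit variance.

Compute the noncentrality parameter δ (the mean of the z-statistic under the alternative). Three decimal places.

δ ≈ 5.556

δ = d·√n = 1.05 × √28 = 5.5561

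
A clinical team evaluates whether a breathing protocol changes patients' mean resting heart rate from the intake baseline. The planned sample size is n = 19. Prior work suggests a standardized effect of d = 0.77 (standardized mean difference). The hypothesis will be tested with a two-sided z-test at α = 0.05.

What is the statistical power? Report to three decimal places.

Power ≈ 0.919

Noncentrality parameter: δ = d·√n = 0.77 × √19 = 3.3564
Two-sided α = 0.05 → critical value z_{0.025} = 1.960.
Power = Φ(δ − 1.960) + Φ(−δ − 1.960) = Φ(1.396) + Φ(-5.316) = 0.9187 + 0.0000 = 0.9187.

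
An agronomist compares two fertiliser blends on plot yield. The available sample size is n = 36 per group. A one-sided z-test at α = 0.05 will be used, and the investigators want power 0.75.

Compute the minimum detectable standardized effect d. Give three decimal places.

d ≈ 0.547

Need Φ(δ − 1.645) = 0.75, so δ = 1.645 + 0.674 = 2.319.
δ = d·√(n/2) ⇒ d = δ/√(n/2) = 2.319/√(36/2) = 0.5467.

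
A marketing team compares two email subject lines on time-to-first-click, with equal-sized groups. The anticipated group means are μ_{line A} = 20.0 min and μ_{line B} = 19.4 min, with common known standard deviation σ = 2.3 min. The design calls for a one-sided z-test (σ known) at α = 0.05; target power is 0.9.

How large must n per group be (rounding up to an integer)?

Standardized effect: d = |μ_{line A} − μ_{line B}| / σ = |20.0 − 19.4| / 2.3 = 0.2609
For power 0.9 need Φ(δ − z_{0.05}) = 0.9, so δ = z_{0.05} + z_{0.10} = 1.645 + 1.282 = 2.926.
δ = d·√(n/2) ⇒ n = 2(δ/d)² = 2 × (2.926 / 0.2609)² = 251.68.
Rounding up, n = 252 per group.

n = 252 per group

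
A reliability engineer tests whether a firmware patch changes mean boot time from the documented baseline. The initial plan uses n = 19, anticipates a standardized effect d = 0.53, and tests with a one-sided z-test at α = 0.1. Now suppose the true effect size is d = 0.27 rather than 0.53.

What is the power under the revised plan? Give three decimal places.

Power ≈ 0.458

With d = 0.27: δ = d·√n = 0.27 × √19 = 1.1769. Critical value z_{0.1} = 1.282.
Revised power = P(Z > 1.282 − δ) = Φ(-0.105) = 0.4583.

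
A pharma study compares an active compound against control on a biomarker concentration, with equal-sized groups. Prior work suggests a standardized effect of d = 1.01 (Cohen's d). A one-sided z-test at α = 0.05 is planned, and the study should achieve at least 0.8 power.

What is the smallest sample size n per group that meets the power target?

Set Φ(δ − 1.645) = 0.8; then δ − 1.645 = Φ⁻¹(0.8) = 0.842, giving δ = 2.486.
δ = d·√(n/2) ⇒ n = 2(δ/d)² = 2 × (2.486 / 1.01)² = 12.12.
Round up to the next whole unit.

n = 13 per group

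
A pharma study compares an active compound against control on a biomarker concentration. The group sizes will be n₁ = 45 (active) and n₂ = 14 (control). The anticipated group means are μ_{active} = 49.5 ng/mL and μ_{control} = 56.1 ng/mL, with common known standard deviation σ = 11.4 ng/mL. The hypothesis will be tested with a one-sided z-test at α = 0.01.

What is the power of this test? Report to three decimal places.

Power ≈ 0.332

Standardized effect: d = |μ_{active} − μ_{control}| / σ = |49.5 − 56.1| / 11.4 = 0.5789
Noncentrality parameter: δ = d / √(1/n₁ + 1/n₂) = 0.5789 / √(1/45 + 1/14) = 1.8918
Critical value for a one-sided test at α = 0.01: z_α = 2.326.
Power = P(Z > 2.326 − δ) = Φ(-0.435) = 0.3320.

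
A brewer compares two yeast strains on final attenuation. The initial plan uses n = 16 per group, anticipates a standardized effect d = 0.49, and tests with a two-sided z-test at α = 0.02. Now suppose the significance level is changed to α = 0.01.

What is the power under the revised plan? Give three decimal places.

Power ≈ 0.117

δ = d·√(n/2) = 0.49 × √(16/2) = 1.3859 (unchanged). New critical value: z_{0.005} = 2.576.
Revised power = Φ(δ − 2.576) + Φ(−δ − 2.576) = Φ(-1.190) + Φ(-3.962) = 0.1170 + 0.0000 = 0.1171.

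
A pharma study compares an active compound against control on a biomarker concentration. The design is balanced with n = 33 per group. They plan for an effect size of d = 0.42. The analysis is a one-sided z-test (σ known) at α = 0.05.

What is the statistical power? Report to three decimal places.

Noncentrality parameter: δ = d·√(n/2) = 0.42 × √(33/2) = 1.7060
One-sided α = 0.05 → critical value z_{0.05} = 1.645.
Power = P(Z > 1.645 − δ) = Φ(0.061) = 0.5244.

Power ≈ 0.524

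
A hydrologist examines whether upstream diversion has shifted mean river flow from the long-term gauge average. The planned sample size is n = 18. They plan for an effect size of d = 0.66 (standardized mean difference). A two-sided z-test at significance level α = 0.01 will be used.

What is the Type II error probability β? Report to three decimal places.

β ≈ 0.411

Noncentrality parameter: δ = d·√n = 0.66 × √18 = 2.8001
Two-sided α = 0.01 → critical value z_{0.005} = 2.576.
Power = Φ(δ − 2.576) + Φ(−δ − 2.576) = Φ(0.224) + Φ(-5.376) = 0.5887 + 0.0000 = 0.5887.
Type II error: β = 1 − power = 1 − 0.5887 = 0.4113.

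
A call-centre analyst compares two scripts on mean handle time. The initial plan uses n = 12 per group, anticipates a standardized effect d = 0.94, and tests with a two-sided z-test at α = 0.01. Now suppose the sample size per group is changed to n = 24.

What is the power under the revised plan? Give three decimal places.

With n = 24 per group: δ = d·√(n/2) = 0.94 × √(24/2) = 3.2563. Critical value z_{0.005} = 2.576.
Revised power = Φ(δ − 2.576) + Φ(−δ − 2.576) = Φ(0.680) + Φ(-5.832) = 0.7519 + 0.0000 = 0.7519.

Power ≈ 0.752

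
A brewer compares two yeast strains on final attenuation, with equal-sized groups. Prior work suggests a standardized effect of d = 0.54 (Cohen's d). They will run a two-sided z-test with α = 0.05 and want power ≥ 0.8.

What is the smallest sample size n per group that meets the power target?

n = 54 per group

For power 0.8 need Φ(δ − z_{0.025}) = 0.8, so δ = z_{0.025} + z_{0.20} = 1.960 + 0.842 = 2.802.
(For δ > 0 the lower-tail rejection region contributes negligibly to power, so the one-term inversion is standard.)
δ = d·√(n/2) ⇒ n = 2(δ/d)² = 2 × (2.802 / 0.54)² = 53.83.
Round up to the next whole unit.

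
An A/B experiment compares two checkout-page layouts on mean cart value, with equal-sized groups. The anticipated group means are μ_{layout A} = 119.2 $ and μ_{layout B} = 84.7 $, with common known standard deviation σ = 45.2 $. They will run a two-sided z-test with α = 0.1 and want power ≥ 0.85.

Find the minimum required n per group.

Standardized effect: d = |μ_{layout A} − μ_{layout B}| / σ = |119.2 − 84.7| / 45.2 = 0.7633
For power 0.85 need Φ(δ − z_{0.05}) = 0.85, so δ = z_{0.05} + z_{0.15} = 1.645 + 1.036 = 2.681.
(Ignoring the negligible lower-tail rejection probability gives the usual closed-form inversion.)
δ = d·√(n/2) ⇒ n = 2(δ/d)² = 2 × (2.681 / 0.7633)² = 24.68.
Rounding up, n = 25 per group.

n = 25 per group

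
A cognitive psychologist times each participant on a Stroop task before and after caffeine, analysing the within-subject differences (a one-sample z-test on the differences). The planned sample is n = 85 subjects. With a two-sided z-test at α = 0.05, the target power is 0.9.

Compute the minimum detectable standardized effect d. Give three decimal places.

Need Φ(δ − 1.960) = 0.9, so δ = 1.960 + 1.282 = 3.242.
(Lower-tail contribution to power is negligible for δ > 0.)
δ = d·√n ⇒ d = δ/√n = 3.242/√85 = 0.3516.

d ≈ 0.352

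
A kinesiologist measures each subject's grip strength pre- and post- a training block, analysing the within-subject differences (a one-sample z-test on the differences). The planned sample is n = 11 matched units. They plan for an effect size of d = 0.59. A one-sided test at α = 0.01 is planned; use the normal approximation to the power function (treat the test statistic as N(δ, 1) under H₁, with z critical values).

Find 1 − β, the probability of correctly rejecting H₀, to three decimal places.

Noncentrality parameter: δ = d·√n = 0.59 × √11 = 1.9568
One-sided α = 0.01 → critical value z_{0.01} = 2.326.
Power = Φ(δ − 2.326) = Φ(-0.370) = 0.3559.

Power ≈ 0.356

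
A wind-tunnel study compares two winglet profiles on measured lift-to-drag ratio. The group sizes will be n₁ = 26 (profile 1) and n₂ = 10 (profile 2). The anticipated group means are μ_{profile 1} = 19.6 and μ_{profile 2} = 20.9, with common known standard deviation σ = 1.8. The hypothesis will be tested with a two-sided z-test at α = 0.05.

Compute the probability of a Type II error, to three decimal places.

Standardized effect: d = |μ_{profile 1} − μ_{profile 2}| / σ = |19.6 − 20.9| / 1.8 = 0.7222
Noncentrality parameter: δ = d / √(1/n₁ + 1/n₂) = 0.7222 / √(1/26 + 1/10) = 1.9409
Critical value for a two-sided test at α = 0.05: z_{α/2} = 1.960.
Power = Φ(δ − 1.960) + Φ(−δ − 1.960) = Φ(-0.019) + Φ(-3.901) = 0.4924 + 0.0000 = 0.4924.
Type II error: β = 1 − power = 1 − 0.4924 = 0.5076.

β ≈ 0.508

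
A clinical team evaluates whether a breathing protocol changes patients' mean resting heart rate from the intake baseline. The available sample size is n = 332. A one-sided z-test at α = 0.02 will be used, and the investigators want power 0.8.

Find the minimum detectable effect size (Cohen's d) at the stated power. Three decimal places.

Need Φ(δ − 2.054) = 0.8, so δ = 2.054 + 0.842 = 2.895.
δ = d·√n ⇒ d = δ/√n = 2.895/√332 = 0.1589.

d ≈ 0.159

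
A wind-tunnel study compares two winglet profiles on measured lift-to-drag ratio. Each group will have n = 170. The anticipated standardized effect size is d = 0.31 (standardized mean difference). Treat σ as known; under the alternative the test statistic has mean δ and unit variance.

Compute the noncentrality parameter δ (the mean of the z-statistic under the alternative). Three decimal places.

δ ≈ 2.858

The noncentrality parameter scales effect size by the design's sample-size factor: δ = d·√(n/2) = 0.31 × √(170/2) = 2.8581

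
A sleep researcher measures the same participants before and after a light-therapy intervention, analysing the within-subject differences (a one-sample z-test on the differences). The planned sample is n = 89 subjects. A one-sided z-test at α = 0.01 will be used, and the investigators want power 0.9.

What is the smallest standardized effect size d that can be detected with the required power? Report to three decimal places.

d ≈ 0.382

Required noncentrality: δ = z_{0.01} + z_{0.10} = 2.326 + 1.282 = 3.608.
δ = d·√n ⇒ d = δ/√n = 3.608/√89 = 0.3824.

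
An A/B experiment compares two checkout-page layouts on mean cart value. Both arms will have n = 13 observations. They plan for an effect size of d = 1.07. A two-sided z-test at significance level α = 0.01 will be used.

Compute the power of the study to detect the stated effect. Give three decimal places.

Noncentrality parameter: δ = d·√(n/2) = 1.07 × √(13/2) = 2.7280
Two-sided α = 0.01 → critical value z_{0.005} = 2.576.
Power = Φ(δ − 2.576) + Φ(−δ − 2.576) = Φ(0.152) + Φ(-5.304) = 0.5605 + 0.0000 = 0.5605.

Power ≈ 0.560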